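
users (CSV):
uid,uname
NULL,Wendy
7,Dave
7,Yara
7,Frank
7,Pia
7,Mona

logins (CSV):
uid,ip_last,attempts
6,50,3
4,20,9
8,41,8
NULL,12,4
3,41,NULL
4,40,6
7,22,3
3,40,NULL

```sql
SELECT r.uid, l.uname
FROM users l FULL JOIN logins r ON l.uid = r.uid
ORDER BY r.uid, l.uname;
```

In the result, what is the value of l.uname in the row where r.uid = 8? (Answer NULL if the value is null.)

NULL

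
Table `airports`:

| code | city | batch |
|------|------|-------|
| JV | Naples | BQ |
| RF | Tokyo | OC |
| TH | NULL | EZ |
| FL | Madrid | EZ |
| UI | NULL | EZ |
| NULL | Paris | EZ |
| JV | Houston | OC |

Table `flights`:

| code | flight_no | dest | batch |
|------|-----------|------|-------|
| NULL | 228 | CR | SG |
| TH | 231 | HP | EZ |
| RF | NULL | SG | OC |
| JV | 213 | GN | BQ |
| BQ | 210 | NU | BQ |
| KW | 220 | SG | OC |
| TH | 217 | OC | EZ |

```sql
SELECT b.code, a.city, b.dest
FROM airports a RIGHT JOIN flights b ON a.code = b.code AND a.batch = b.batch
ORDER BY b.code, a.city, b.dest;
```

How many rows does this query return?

7

RIGHT JOIN keeps every row from `flights`; unmatched rows get NULL for `airports`'s columns.
Matching on a.code = b.code AND a.batch = b.batch. A NULL in a compared column never satisfies the condition.
Matched pairs: 4; unmatched b rows kept: 3.
Total: 4 matched + 3 padded = 7 rows.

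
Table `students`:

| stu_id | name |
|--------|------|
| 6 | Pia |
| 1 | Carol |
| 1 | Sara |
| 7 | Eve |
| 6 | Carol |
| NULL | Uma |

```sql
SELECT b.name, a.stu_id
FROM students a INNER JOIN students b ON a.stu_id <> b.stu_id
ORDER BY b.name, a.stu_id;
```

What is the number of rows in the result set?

INNER JOIN keeps only pairs where the ON condition holds.
Matching on a.stu_id <> b.stu_id. A NULL in a compared column never satisfies the condition.
- stu_id=6: 3 matching b row(s), so 3 row(s) emitted.
- stu_id=1: 3 matching b row(s), so 3 row(s) emitted.
- stu_id=1: 3 matching b row(s), so 3 row(s) emitted.
- stu_id=7: 4 matching b row(s), so 4 row(s) emitted.
- stu_id=6: 3 matching b row(s), so 3 row(s) emitted.
- stu_id=NULL: no matching b row, dropped.
Total: 16 rows.

16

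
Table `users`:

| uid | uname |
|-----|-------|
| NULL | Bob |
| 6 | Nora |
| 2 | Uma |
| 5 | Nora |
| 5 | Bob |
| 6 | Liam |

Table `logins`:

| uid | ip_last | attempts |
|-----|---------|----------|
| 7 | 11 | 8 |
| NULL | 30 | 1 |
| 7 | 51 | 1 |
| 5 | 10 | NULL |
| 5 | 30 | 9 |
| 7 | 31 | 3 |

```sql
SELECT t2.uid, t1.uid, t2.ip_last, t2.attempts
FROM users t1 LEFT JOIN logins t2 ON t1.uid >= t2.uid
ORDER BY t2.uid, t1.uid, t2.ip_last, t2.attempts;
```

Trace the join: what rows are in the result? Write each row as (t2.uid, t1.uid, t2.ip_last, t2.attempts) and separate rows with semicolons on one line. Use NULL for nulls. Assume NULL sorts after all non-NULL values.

(5, 5, 10, NULL); (5, 5, 10, NULL); (5, 5, 30, 9); (5, 5, 30, 9); (5, 6, 10, NULL); (5, 6, 10, NULL); (5, 6, 30, 9); (5, 6, 30, 9); (NULL, 2, NULL, NULL); (NULL, NULL, NULL, NULL)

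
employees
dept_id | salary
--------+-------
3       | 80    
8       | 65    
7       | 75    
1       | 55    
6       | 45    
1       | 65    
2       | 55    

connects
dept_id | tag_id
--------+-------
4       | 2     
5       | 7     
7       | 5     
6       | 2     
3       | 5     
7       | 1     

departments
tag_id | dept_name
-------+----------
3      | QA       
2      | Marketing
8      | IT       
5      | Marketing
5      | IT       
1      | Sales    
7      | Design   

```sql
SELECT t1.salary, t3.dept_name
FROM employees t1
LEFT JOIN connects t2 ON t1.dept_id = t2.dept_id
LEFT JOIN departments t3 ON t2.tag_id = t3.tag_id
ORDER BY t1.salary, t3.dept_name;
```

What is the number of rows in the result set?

Joins associate left-to-right: employees LEFT JOIN connects on dept_id gives 8 intermediate row(s).
Then LEFT JOIN `departments t3` on tag_id: each of those 8 rows is kept; rows whose t2.tag_id has no match in t3 get NULL for t3's columns.
Result: 10 row(s).

10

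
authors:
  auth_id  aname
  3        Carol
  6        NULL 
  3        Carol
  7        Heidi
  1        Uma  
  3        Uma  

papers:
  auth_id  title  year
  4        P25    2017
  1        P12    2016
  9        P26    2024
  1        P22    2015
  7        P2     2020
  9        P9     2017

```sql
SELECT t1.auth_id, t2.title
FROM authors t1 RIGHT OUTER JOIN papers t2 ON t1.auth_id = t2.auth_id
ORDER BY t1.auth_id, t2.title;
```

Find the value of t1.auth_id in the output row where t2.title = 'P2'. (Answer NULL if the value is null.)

RIGHT JOIN keeps every row from `papers`; unmatched rows get NULL for `authors`'s columns.
Matching on t1.auth_id = t2.auth_id.
- auth_id=3: no matching t2 row.
- auth_id=6: no matching t2 row.
- auth_id=3: no matching t2 row.
- auth_id=7: 1 matching t2 row(s), so 1 row(s) emitted.
- auth_id=1: 2 matching t2 row(s), so 2 row(s) emitted.
- auth_id=3: no matching t2 row.
- plus 3 unmatched t2 row(s), each kept with NULL t1 columns.

7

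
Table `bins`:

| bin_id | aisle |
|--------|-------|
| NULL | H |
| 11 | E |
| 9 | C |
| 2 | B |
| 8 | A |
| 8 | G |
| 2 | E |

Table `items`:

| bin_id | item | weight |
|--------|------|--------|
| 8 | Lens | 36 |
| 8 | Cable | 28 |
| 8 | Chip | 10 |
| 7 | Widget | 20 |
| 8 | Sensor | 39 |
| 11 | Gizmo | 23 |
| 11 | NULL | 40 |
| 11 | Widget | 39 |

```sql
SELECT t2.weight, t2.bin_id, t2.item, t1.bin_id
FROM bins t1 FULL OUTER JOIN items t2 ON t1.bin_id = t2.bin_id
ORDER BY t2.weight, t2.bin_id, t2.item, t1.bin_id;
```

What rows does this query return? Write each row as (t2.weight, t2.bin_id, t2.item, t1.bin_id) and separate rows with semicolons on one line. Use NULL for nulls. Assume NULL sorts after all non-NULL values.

(10, 8, Chip, 8); (10, 8, Chip, 8); (20, 7, Widget, NULL); (23, 11, Gizmo, 11); (28, 8, Cable, 8); (28, 8, Cable, 8); (36, 8, Lens, 8); (36, 8, Lens, 8); (39, 8, Sensor, 8); (39, 8, Sensor, 8); (39, 11, Widget, 11); (40, 11, NULL, 11); (NULL, NULL, NULL, 2); (NULL, NULL, NULL, 2); (NULL, NULL, NULL, 9); (NULL, NULL, NULL, NULL)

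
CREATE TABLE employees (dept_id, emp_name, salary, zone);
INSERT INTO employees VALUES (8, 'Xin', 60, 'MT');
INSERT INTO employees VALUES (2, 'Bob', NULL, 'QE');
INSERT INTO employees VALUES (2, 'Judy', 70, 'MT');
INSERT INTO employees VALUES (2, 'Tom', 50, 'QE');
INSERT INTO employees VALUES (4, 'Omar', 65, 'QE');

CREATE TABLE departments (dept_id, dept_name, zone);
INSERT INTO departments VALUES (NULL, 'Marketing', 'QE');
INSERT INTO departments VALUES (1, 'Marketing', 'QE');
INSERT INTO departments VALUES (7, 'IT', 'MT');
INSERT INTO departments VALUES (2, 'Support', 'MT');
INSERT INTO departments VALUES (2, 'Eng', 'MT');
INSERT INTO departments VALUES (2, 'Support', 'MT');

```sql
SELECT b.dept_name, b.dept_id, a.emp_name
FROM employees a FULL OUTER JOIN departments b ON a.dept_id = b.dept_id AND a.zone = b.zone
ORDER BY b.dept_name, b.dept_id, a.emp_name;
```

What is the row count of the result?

10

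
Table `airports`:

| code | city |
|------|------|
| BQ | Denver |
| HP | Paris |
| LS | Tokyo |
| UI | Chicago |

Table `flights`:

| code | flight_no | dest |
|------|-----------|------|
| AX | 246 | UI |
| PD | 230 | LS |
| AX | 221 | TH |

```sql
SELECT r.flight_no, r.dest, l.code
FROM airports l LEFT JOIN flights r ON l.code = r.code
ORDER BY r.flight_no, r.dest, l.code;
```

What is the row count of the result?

4

LEFT JOIN keeps every row from `airports`; unmatched rows get NULL for `flights`'s columns.
Matching on l.code = r.code.
Matched pairs: 0; unmatched l rows kept: 4.
Total: 0 matched + 4 padded = 4 rows.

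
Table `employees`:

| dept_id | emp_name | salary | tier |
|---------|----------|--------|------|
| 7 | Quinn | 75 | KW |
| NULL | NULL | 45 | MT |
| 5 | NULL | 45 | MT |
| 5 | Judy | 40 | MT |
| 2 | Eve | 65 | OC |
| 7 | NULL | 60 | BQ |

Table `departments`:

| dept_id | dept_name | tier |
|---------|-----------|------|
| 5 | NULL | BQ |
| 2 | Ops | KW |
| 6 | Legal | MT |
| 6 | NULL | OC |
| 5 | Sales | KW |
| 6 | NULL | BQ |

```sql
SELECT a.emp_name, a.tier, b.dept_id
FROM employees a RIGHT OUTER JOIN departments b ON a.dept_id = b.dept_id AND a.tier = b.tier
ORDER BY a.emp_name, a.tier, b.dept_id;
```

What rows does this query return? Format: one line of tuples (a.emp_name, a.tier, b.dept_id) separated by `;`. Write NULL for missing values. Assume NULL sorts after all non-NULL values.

(NULL, NULL, 2); (NULL, NULL, 5); (NULL, NULL, 5); (NULL, NULL, 6); (NULL, NULL, 6); (NULL, NULL, 6)

RIGHT JOIN keeps every row from `departments`; unmatched rows get NULL for `employees`'s columns.
Matching on a.dept_id = b.dept_id AND a.tier = b.tier. A NULL in a compared column never satisfies the condition.
Matched pairs: 0; unmatched b rows kept: 6.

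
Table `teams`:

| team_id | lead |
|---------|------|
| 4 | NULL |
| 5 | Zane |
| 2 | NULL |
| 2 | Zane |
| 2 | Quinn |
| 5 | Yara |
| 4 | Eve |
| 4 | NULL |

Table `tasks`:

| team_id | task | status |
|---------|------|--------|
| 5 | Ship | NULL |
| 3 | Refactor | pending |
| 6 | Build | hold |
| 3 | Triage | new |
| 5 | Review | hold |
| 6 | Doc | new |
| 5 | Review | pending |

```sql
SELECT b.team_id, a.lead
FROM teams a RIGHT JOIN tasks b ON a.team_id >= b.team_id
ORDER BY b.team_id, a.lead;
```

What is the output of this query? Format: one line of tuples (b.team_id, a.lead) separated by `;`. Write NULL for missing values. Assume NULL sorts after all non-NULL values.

(3, Eve); (3, Eve); (3, Yara); (3, Yara); (3, Zane); (3, Zane); (3, NULL); (3, NULL); (3, NULL); (3, NULL); (5, Yara); (5, Yara); (5, Yara); (5, Zane); (5, Zane); (5, Zane); (6, NULL); (6, NULL)

RIGHT JOIN keeps every row from `tasks`; unmatched rows get NULL for `teams`'s columns.
Matching on a.team_id >= b.team_id.
- a[0] team_id=4 → 2 match(es) in b → 2 row(s).
- a[1] team_id=5 → 5 match(es) in b → 5 row(s).
- a[2] team_id=2 → no match.
- a[3] team_id=2 → no match.
- a[4] team_id=2 → no match.
- a[5] team_id=5 → 5 match(es) in b → 5 row(s).
- a[6] team_id=4 → 2 match(es) in b → 2 row(s).
- a[7] team_id=4 → 2 match(es) in b → 2 row(s).
- plus 2 unmatched b row(s), each kept with NULL a columns.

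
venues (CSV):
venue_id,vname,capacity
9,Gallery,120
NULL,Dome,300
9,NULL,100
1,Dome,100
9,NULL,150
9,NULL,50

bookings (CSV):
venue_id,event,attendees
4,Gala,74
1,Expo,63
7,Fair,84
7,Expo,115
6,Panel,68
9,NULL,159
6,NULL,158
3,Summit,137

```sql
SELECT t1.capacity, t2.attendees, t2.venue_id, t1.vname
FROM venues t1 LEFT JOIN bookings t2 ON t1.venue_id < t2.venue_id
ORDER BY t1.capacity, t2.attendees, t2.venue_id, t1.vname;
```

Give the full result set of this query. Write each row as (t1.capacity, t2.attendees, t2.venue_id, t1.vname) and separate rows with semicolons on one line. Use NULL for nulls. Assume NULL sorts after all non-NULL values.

(50, NULL, NULL, NULL); (100, 68, 6, Dome); (100, 74, 4, Dome); (100, 84, 7, Dome); (100, 115, 7, Dome); (100, 137, 3, Dome); (100, 158, 6, Dome); (100, 159, 9, Dome); (100, NULL, NULL, NULL); (120, NULL, NULL, Gallery); (150, NULL, NULL, NULL); (300, NULL, NULL, Dome)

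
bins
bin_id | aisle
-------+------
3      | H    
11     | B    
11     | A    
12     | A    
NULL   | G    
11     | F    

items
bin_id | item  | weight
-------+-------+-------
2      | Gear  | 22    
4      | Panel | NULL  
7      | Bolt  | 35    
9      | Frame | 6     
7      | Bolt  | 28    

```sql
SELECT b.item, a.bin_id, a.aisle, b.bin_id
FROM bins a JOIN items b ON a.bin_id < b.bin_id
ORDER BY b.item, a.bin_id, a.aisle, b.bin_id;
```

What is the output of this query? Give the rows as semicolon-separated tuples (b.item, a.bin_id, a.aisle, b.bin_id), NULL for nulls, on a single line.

INNER JOIN keeps only pairs where the ON condition holds.
Matching on a.bin_id < b.bin_id. A NULL in a compared column never satisfies the condition.
Matched pairs: 4.

(Bolt, 3, H, 7); (Bolt, 3, H, 7); (Frame, 3, H, 9); (Panel, 3, H, 4)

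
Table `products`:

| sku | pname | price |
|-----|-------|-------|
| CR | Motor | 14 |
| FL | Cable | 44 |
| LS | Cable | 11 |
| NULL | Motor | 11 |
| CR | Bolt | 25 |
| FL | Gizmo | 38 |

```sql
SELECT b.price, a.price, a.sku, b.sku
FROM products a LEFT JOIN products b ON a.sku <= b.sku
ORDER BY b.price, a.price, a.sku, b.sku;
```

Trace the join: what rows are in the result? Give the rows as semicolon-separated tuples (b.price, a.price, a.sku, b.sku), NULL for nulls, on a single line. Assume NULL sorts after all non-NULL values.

LEFT JOIN keeps every row from `products a`; unmatched rows get NULL for `products b`'s columns.
Matching on a.sku <= b.sku. A NULL in a compared column never satisfies the condition.
- a row (sku=CR): matches 5 b row(s) → 5 output row(s).
- a row (sku=FL): matches 3 b row(s) → 3 output row(s).
- a row (sku=LS): matches 1 b row(s) → 1 output row(s).
- a row (sku=NULL): no match → kept, b columns NULL.
- a row (sku=CR): matches 5 b row(s) → 5 output row(s).
- a row (sku=FL): matches 3 b row(s) → 3 output row(s).

(11, 11, LS, LS); (11, 14, CR, LS); (11, 25, CR, LS); (11, 38, FL, LS); (11, 44, FL, LS); (14, 14, CR, CR); (14, 25, CR, CR); (25, 14, CR, CR); (25, 25, CR, CR); (38, 14, CR, FL); (38, 25, CR, FL); (38, 38, FL, FL); (38, 44, FL, FL); (44, 14, CR, FL); (44, 25, CR, FL); (44, 38, FL, FL); (44, 44, FL, FL); (NULL, 11, NULL, NULL)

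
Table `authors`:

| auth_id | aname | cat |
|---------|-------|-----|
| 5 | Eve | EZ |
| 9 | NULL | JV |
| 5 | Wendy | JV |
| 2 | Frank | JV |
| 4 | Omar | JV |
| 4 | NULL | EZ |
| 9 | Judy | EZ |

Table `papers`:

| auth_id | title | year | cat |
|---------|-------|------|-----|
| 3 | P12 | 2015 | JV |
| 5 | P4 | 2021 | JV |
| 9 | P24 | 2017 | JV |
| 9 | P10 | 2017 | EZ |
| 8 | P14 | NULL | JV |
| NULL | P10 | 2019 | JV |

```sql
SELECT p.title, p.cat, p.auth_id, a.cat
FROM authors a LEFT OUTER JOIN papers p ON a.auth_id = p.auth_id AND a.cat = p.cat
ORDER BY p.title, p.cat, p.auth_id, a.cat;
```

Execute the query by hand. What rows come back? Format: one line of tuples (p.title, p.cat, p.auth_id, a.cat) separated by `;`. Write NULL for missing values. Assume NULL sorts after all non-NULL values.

LEFT JOIN keeps every row from `authors`; unmatched rows get NULL for `papers`'s columns.
Matching on a.auth_id = p.auth_id AND a.cat = p.cat. A NULL in a compared column never satisfies the condition.
- auth_id=5, cat=EZ: no p row matches, row kept with p columns NULL.
- auth_id=9, cat=JV: 1 matching p row(s), so 1 row(s) emitted.
- auth_id=5, cat=JV: 1 matching p row(s), so 1 row(s) emitted.
- auth_id=2, cat=JV: no p row matches, row kept with p columns NULL.
- auth_id=4, cat=JV: no p row matches, row kept with p columns NULL.
- auth_id=4, cat=EZ: no p row matches, row kept with p columns NULL.
- auth_id=9, cat=EZ: 1 matching p row(s), so 1 row(s) emitted.
After projecting and ordering:
p.title | p.cat | p.auth_id | a.cat
P10 | EZ | 9 | EZ
P24 | JV | 9 | JV
P4 | JV | 5 | JV
NULL | NULL | NULL | EZ
NULL | NULL | NULL | EZ
NULL | NULL | NULL | JV
NULL | NULL | NULL | JV

(P10, EZ, 9, EZ); (P24, JV, 9, JV); (P4, JV, 5, JV); (NULL, NULL, NULL, EZ); (NULL, NULL, NULL, EZ); (NULL, NULL, NULL, JV); (NULL, NULL, NULL, JV)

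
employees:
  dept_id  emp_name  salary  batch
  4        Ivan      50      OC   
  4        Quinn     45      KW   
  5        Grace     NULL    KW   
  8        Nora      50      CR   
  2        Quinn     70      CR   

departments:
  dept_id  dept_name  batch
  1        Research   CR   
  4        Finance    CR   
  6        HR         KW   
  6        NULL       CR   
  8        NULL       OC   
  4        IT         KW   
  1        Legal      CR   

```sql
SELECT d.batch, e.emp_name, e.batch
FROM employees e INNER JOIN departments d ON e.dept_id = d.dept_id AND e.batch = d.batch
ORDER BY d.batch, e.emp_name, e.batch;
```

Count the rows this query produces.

1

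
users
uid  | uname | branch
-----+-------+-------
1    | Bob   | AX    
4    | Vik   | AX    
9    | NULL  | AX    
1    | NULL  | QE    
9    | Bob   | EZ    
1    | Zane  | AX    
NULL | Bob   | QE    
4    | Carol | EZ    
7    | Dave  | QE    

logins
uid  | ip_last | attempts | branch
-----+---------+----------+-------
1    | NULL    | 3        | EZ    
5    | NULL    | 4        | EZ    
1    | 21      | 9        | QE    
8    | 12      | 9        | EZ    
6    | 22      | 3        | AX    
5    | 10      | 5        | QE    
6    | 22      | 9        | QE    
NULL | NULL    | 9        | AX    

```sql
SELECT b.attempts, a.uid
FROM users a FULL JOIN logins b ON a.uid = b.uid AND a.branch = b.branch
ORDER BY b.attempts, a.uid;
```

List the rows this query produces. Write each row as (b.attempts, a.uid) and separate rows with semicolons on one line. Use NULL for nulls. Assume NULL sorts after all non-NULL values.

(3, NULL); (3, NULL); (4, NULL); (5, NULL); (9, 1); (9, NULL); (9, NULL); (9, NULL); (NULL, 1); (NULL, 1); (NULL, 4); (NULL, 4); (NULL, 7); (NULL, 9); (NULL, 9); (NULL, NULL)

FULL OUTER JOIN keeps every row from both sides; unmatched rows get NULL for the other side's columns.
Matching on a.uid = b.uid AND a.branch = b.branch. A NULL in a compared column never satisfies the condition.
- a[0] uid=1, branch=AX → no match; kept with NULLs on the b side.
- a[1] uid=4, branch=AX → no match; kept with NULLs on the b side.
- a[2] uid=9, branch=AX → no match; kept with NULLs on the b side.
- a[3] uid=1, branch=QE → 1 match(es) in b → 1 row(s).
- a[4] uid=9, branch=EZ → no match; kept with NULLs on the b side.
- a[5] uid=1, branch=AX → no match; kept with NULLs on the b side.
- a[6] uid=NULL, branch=QE → no match; kept with NULLs on the b side.
- a[7] uid=4, branch=EZ → no match; kept with NULLs on the b side.
- a[8] uid=7, branch=QE → no match; kept with NULLs on the b side.
- 7 b row(s) had no a match → kept, a columns NULL.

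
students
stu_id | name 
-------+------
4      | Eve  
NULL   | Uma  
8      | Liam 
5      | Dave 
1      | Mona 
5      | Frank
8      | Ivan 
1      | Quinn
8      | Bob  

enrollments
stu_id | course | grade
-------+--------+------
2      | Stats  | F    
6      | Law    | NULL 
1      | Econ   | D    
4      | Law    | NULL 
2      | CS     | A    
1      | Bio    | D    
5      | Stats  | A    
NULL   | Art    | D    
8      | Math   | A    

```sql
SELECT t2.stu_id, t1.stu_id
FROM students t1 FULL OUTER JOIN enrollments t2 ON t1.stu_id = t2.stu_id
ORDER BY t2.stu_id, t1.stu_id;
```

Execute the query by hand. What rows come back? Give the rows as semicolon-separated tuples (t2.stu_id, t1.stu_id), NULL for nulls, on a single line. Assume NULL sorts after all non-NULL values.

(1, 1); (1, 1); (1, 1); (1, 1); (2, NULL); (2, NULL); (4, 4); (5, 5); (5, 5); (6, NULL); (8, 8); (8, 8); (8, 8); (NULL, NULL); (NULL, NULL)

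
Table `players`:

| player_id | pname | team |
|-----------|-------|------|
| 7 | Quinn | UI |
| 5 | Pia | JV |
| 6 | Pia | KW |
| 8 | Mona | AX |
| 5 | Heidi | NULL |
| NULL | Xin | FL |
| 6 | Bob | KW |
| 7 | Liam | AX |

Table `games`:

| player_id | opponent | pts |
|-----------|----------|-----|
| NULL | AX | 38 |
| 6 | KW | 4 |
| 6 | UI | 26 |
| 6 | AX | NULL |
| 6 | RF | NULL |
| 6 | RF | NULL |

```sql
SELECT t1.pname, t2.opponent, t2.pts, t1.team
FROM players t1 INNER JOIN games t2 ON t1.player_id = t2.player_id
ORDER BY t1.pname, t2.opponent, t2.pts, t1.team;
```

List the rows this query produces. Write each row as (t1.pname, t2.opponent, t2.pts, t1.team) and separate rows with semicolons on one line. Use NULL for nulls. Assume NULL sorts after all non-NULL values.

INNER JOIN keeps only pairs where the ON condition holds.
Matching on t1.player_id = t2.player_id. A NULL in a compared column never satisfies the condition.
Matched pairs: 10.

(Bob, AX, NULL, KW); (Bob, KW, 4, KW); (Bob, RF, NULL, KW); (Bob, RF, NULL, KW); (Bob, UI, 26, KW); (Pia, AX, NULL, KW); (Pia, KW, 4, KW); (Pia, RF, NULL, KW); (Pia, RF, NULL, KW); (Pia, UI, 26, KW)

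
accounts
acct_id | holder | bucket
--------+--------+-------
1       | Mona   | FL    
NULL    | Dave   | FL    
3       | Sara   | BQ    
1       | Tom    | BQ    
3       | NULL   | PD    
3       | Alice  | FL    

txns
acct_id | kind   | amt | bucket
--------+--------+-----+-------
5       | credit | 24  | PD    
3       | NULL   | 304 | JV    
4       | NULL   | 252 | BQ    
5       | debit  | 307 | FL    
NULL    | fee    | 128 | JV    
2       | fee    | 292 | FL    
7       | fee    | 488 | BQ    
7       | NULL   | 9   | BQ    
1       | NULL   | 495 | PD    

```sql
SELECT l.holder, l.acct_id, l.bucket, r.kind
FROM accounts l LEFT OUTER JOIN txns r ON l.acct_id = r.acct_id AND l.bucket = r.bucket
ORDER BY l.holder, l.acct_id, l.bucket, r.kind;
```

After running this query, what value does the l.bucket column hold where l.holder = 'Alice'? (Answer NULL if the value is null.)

FL

LEFT JOIN keeps every row from `accounts`; unmatched rows get NULL for `txns`'s columns.
Matching on l.acct_id = r.acct_id AND l.bucket = r.bucket. A NULL in a compared column never satisfies the condition.
- l[0] acct_id=1, bucket=FL → no match; kept with NULLs on the r side.
- l[1] acct_id=NULL, bucket=FL → no match; kept with NULLs on the r side.
- l[2] acct_id=3, bucket=BQ → no match; kept with NULLs on the r side.
- l[3] acct_id=1, bucket=BQ → no match; kept with NULLs on the r side.
- l[4] acct_id=3, bucket=PD → no match; kept with NULLs on the r side.
- l[5] acct_id=3, bucket=FL → no match; kept with NULLs on the r side.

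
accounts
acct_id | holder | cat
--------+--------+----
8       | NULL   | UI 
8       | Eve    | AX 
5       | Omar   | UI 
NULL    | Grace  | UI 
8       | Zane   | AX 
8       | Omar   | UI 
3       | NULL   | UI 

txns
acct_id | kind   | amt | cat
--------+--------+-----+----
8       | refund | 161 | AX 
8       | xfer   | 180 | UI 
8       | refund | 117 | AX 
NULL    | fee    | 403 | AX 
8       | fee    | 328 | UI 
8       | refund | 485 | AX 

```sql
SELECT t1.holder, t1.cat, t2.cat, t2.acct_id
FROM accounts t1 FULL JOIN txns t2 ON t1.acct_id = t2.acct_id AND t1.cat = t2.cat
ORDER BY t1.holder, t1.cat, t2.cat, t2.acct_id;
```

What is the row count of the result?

14

FULL OUTER JOIN keeps every row from both sides; unmatched rows get NULL for the other side's columns.
Matching on t1.acct_id = t2.acct_id AND t1.cat = t2.cat. A NULL in a compared column never satisfies the condition.
- t1 row (acct_id=8, cat=UI): matches 2 t2 row(s) → 2 output row(s).
- t1 row (acct_id=8, cat=AX): matches 3 t2 row(s) → 3 output row(s).
- t1 row (acct_id=5, cat=UI): no match → kept, t2 columns NULL.
- t1 row (acct_id=NULL, cat=UI): no match → kept, t2 columns NULL.
- t1 row (acct_id=8, cat=AX): matches 3 t2 row(s) → 3 output row(s).
- t1 row (acct_id=8, cat=UI): matches 2 t2 row(s) → 2 output row(s).
- t1 row (acct_id=3, cat=UI): no match → kept, t2 columns NULL.
- plus 1 unmatched t2 row(s), each kept with NULL t1 columns.
Total: 10 matched + 4 padded = 14 rows.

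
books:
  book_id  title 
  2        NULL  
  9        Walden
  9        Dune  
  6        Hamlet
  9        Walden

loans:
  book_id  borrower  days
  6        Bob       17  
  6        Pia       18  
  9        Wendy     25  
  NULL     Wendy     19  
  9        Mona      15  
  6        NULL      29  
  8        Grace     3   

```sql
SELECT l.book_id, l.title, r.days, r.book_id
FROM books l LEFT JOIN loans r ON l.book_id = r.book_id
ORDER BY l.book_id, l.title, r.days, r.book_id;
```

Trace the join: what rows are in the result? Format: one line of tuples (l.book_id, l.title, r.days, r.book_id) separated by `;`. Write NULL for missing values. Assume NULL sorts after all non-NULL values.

(2, NULL, NULL, NULL); (6, Hamlet, 17, 6); (6, Hamlet, 18, 6); (6, Hamlet, 29, 6); (9, Dune, 15, 9); (9, Dune, 25, 9); (9, Walden, 15, 9); (9, Walden, 15, 9); (9, Walden, 25, 9); (9, Walden, 25, 9)

LEFT JOIN keeps every row from `books`; unmatched rows get NULL for `loans`'s columns.
Matching on l.book_id = r.book_id. A NULL in a compared column never satisfies the condition.
- l row (book_id=2): no match → kept, r columns NULL.
- l row (book_id=9): matches 2 r row(s) → 2 output row(s).
- l row (book_id=9): matches 2 r row(s) → 2 output row(s).
- l row (book_id=6): matches 3 r row(s) → 3 output row(s).
- l row (book_id=9): matches 2 r row(s) → 2 output row(s).
After projecting and ordering:
l.book_id | l.title | r.days | r.book_id
2 | NULL | NULL | NULL
6 | Hamlet | 17 | 6
6 | Hamlet | 18 | 6
6 | Hamlet | 29 | 6
9 | Dune | 15 | 9
9 | Dune | 25 | 9
9 | Walden | 15 | 9
9 | Walden | 15 | 9
9 | Walden | 25 | 9
9 | Walden | 25 | 9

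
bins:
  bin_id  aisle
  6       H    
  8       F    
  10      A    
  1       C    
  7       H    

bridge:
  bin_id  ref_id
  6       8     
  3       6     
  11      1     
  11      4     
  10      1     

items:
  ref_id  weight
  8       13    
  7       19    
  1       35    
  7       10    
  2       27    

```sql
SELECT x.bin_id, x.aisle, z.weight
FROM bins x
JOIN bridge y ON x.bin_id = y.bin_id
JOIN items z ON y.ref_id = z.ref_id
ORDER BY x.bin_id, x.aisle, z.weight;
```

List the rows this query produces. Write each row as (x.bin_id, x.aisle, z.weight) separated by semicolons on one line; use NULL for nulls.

(6, H, 13); (10, A, 35)

Step 1 — x INNER JOIN y on bin_id → 2 row(s).
Then INNER JOIN `items z` on ref_id: keep only rows whose y.ref_id appears in z.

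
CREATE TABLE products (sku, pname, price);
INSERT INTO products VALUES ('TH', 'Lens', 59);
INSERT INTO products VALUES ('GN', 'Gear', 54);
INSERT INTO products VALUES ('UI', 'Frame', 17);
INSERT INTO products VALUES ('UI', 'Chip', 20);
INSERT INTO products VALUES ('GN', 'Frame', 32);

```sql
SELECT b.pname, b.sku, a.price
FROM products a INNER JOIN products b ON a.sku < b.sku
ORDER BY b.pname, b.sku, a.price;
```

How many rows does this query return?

INNER JOIN keeps only pairs where the ON condition holds.
Matching on a.sku < b.sku.
- a[0] sku=TH → 2 match(es) in b → 2 row(s).
- a[1] sku=GN → 3 match(es) in b → 3 row(s).
- a[2] sku=UI → no match; dropped.
- a[3] sku=UI → no match; dropped.
- a[4] sku=GN → 3 match(es) in b → 3 row(s).
Total: 8 rows.

8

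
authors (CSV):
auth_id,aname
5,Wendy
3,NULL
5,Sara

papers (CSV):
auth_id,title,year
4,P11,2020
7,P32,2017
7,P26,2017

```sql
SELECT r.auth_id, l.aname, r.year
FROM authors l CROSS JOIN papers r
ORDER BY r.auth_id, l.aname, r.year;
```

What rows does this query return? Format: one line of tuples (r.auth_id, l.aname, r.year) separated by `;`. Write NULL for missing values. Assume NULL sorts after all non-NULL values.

(4, Sara, 2020); (4, Wendy, 2020); (4, NULL, 2020); (7, Sara, 2017); (7, Sara, 2017); (7, Wendy, 2017); (7, Wendy, 2017); (7, NULL, 2017); (7, NULL, 2017)

CROSS JOIN pairs every row of `authors` with every row of `papers`: 3 × 3 = 9 rows.
After projecting and ordering:
r.auth_id | l.aname | r.year
4 | Sara | 2020
4 | Wendy | 2020
4 | NULL | 2020
7 | Sara | 2017
7 | Sara | 2017
7 | Wendy | 2017
7 | Wendy | 2017
7 | NULL | 2017
7 | NULL | 2017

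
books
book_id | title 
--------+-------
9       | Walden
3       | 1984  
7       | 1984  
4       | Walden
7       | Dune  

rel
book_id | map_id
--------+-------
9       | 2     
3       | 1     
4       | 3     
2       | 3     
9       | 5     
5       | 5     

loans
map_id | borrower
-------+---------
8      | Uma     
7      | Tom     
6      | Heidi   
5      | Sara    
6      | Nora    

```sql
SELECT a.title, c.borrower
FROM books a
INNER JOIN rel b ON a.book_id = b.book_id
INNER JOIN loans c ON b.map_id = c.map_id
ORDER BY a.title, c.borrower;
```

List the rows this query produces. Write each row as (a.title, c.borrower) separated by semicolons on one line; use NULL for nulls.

Step 1 — a INNER JOIN b on book_id → 4 row(s).
Then INNER JOIN `loans c` on map_id: keep only rows whose b.map_id appears in c.

(Walden, Sara)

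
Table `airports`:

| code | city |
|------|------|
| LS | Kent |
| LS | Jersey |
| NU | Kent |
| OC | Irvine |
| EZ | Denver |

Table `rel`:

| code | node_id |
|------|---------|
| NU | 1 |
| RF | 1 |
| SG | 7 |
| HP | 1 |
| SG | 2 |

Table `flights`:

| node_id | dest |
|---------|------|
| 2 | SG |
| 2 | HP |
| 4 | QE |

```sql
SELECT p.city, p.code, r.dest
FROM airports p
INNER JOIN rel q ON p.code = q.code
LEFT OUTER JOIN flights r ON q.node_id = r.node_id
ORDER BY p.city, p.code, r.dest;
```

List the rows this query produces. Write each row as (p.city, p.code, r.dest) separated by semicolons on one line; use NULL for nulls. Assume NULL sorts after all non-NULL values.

(Kent, NU, NULL)

Step 1 — p INNER JOIN q on code → 1 row(s).
Then LEFT JOIN `flights r` on node_id: each of those 1 rows is kept; rows whose q.node_id has no match in r get NULL for r's columns.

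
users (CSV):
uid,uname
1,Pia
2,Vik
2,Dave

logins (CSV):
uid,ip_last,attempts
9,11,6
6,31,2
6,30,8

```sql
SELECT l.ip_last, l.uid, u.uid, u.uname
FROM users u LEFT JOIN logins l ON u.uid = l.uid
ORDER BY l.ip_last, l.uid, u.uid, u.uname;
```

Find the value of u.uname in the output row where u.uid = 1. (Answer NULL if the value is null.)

Pia

LEFT JOIN keeps every row from `users`; unmatched rows get NULL for `logins`'s columns.
Matching on u.uid = l.uid.
- u (uid=1) has no partner → padded with NULL.
- u (uid=2) has no partner → padded with NULL.
- u (uid=2) has no partner → padded with NULL.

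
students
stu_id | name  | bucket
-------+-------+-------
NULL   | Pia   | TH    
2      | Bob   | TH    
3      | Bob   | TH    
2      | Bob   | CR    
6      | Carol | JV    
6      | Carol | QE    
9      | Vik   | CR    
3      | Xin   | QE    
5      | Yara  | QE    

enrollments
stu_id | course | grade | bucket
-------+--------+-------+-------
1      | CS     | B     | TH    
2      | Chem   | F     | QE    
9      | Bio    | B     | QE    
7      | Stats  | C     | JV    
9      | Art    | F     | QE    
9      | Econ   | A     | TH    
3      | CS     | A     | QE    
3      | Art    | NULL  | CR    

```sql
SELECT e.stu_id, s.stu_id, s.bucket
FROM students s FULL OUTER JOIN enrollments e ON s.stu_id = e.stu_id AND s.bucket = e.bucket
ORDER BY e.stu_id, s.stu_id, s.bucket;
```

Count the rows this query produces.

16

FULL OUTER JOIN keeps every row from both sides; unmatched rows get NULL for the other side's columns.
Matching on s.stu_id = e.stu_id AND s.bucket = e.bucket. A NULL in a compared column never satisfies the condition.
- s[0] stu_id=NULL, bucket=TH → no match; kept with NULLs on the e side.
- s[1] stu_id=2, bucket=TH → no match; kept with NULLs on the e side.
- s[2] stu_id=3, bucket=TH → no match; kept with NULLs on the e side.
- s[3] stu_id=2, bucket=CR → no match; kept with NULLs on the e side.
- s[4] stu_id=6, bucket=JV → no match; kept with NULLs on the e side.
- s[5] stu_id=6, bucket=QE → no match; kept with NULLs on the e side.
- s[6] stu_id=9, bucket=CR → no match; kept with NULLs on the e side.
- s[7] stu_id=3, bucket=QE → 1 match(es) in e → 1 row(s).
- s[8] stu_id=5, bucket=QE → no match; kept with NULLs on the e side.
- 7 e row(s) had no s match → kept, s columns NULL.
Total: 1 matched + 15 padded = 16 rows.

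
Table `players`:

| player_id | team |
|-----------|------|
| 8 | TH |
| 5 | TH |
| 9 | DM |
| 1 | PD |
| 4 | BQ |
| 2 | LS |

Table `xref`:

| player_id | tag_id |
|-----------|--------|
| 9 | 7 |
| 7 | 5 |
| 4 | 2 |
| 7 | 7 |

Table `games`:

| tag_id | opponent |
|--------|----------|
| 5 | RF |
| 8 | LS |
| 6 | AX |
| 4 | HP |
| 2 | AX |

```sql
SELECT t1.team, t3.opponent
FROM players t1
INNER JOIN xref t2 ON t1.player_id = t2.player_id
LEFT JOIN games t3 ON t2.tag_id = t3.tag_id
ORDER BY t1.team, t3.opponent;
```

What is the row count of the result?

2

Step 1 — t1 INNER JOIN t2 on player_id → 2 row(s).
Then LEFT JOIN `games t3` on tag_id: each of those 2 rows is kept; rows whose t2.tag_id has no match in t3 get NULL for t3's columns.
Result: 2 row(s).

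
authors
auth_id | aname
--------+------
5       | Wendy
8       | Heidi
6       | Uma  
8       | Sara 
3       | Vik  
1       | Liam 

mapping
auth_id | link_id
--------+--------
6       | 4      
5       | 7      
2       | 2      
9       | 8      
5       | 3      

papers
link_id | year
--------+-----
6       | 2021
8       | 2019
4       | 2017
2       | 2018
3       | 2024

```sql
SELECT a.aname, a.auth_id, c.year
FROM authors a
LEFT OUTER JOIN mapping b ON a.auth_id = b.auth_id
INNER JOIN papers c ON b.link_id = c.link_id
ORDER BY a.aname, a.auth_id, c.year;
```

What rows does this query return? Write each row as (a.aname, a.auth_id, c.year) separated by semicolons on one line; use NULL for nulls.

(Uma, 6, 2017); (Wendy, 5, 2024)

Joins associate left-to-right: authors LEFT JOIN mapping on auth_id gives 7 intermediate row(s).
Then INNER JOIN `papers c` on link_id: keep only rows whose b.link_id appears in c.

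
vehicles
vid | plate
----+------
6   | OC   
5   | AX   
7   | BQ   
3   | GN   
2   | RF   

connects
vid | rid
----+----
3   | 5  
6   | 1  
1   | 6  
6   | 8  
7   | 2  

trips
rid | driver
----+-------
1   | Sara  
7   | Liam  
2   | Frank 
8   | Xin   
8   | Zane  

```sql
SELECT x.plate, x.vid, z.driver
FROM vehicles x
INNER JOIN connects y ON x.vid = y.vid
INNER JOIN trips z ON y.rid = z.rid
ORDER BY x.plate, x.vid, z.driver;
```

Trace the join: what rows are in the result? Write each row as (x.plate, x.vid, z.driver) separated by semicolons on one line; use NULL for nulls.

(BQ, 7, Frank); (OC, 6, Sara); (OC, 6, Xin); (OC, 6, Zane)

Joins associate left-to-right: vehicles INNER JOIN connects on vid gives 4 intermediate row(s).
Then INNER JOIN `trips z` on rid: keep only rows whose y.rid appears in z.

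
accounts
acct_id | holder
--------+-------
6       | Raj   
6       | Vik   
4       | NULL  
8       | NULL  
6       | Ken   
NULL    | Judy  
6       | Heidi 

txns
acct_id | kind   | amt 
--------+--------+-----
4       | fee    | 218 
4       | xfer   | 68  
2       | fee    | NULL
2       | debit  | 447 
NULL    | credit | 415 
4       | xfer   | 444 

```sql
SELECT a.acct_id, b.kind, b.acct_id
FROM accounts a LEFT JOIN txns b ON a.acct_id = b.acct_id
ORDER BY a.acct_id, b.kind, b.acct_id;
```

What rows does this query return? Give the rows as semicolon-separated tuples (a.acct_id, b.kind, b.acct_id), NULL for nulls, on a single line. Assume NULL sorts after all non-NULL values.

(4, fee, 4); (4, xfer, 4); (4, xfer, 4); (6, NULL, NULL); (6, NULL, NULL); (6, NULL, NULL); (6, NULL, NULL); (8, NULL, NULL); (NULL, NULL, NULL)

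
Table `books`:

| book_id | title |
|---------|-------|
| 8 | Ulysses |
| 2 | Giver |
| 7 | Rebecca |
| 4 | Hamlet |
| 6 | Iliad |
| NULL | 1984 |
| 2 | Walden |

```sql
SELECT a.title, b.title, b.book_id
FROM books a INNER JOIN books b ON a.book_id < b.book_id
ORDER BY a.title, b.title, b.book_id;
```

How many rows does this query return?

14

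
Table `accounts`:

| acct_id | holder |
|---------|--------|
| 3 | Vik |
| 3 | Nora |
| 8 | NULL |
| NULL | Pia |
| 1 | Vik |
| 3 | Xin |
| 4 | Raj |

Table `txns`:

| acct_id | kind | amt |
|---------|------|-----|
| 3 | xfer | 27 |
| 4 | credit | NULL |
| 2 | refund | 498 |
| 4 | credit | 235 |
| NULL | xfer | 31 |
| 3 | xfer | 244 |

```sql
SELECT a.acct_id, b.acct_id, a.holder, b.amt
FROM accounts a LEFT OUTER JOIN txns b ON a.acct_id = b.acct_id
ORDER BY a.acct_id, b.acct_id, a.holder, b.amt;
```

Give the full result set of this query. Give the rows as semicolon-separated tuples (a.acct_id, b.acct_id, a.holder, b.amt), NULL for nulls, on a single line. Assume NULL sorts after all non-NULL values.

LEFT JOIN keeps every row from `accounts`; unmatched rows get NULL for `txns`'s columns.
Matching on a.acct_id = b.acct_id. A NULL in a compared column never satisfies the condition.
- a (acct_id=3) pairs with 2 row(s) of b.
- a (acct_id=3) pairs with 2 row(s) of b.
- a (acct_id=8) has no partner → padded with NULL.
- a (acct_id=NULL) has no partner → padded with NULL.
- a (acct_id=1) has no partner → padded with NULL.
- a (acct_id=3) pairs with 2 row(s) of b.
- a (acct_id=4) pairs with 2 row(s) of b.

(1, NULL, Vik, NULL); (3, 3, Nora, 27); (3, 3, Nora, 244); (3, 3, Vik, 27); (3, 3, Vik, 244); (3, 3, Xin, 27); (3, 3, Xin, 244); (4, 4, Raj, 235); (4, 4, Raj, NULL); (8, NULL, NULL, NULL); (NULL, NULL, Pia, NULL)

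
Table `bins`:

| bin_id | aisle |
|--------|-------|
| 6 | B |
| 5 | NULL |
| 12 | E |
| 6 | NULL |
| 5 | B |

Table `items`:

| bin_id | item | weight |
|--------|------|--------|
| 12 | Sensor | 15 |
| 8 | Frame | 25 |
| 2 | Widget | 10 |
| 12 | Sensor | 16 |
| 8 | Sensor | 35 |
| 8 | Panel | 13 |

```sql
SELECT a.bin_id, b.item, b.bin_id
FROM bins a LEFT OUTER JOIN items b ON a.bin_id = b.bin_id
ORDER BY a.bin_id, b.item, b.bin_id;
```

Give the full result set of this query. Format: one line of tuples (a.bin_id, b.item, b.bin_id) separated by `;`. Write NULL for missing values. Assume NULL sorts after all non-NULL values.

LEFT JOIN keeps every row from `bins`; unmatched rows get NULL for `items`'s columns.
Matching on a.bin_id = b.bin_id.
- bin_id=6: no b row matches, row kept with b columns NULL.
- bin_id=5: no b row matches, row kept with b columns NULL.
- bin_id=12: 2 matching b row(s), so 2 row(s) emitted.
- bin_id=6: no b row matches, row kept with b columns NULL.
- bin_id=5: no b row matches, row kept with b columns NULL.
After projecting and ordering:
a.bin_id | b.item | b.bin_id
5 | NULL | NULL
5 | NULL | NULL
6 | NULL | NULL
6 | NULL | NULL
12 | Sensor | 12
12 | Sensor | 12

(5, NULL, NULL); (5, NULL, NULL); (6, NULL, NULL); (6, NULL, NULL); (12, Sensor, 12); (12, Sensor, 12)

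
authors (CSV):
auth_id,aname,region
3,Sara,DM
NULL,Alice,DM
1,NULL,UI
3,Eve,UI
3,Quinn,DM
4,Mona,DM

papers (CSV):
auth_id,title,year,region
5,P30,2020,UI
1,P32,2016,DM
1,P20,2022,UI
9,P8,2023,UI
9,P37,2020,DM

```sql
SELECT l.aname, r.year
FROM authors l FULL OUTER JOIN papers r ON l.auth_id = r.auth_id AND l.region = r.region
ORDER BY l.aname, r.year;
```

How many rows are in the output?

FULL OUTER JOIN keeps every row from both sides; unmatched rows get NULL for the other side's columns.
Matching on l.auth_id = r.auth_id AND l.region = r.region. A NULL in a compared column never satisfies the condition.
- l (auth_id=3, region=DM) has no partner → padded with NULL.
- l (auth_id=NULL, region=DM) has no partner → padded with NULL.
- l (auth_id=1, region=UI) pairs with 1 row(s) of r.
- l (auth_id=3, region=UI) has no partner → padded with NULL.
- l (auth_id=3, region=DM) has no partner → padded with NULL.
- l (auth_id=4, region=DM) has no partner → padded with NULL.
- 4 row(s) from r found no l partner → padded with NULL.
Total: 1 matched + 9 padded = 10 rows.

10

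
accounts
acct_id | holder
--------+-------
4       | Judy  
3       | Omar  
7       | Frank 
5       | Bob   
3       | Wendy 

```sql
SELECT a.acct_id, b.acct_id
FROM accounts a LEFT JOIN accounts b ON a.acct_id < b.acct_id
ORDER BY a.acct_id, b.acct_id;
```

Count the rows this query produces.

LEFT JOIN keeps every row from `accounts a`; unmatched rows get NULL for `accounts b`'s columns.
Matching on a.acct_id < b.acct_id.
Matched pairs: 9; unmatched a rows kept: 1.
Total: 9 matched + 1 padded = 10 rows.

10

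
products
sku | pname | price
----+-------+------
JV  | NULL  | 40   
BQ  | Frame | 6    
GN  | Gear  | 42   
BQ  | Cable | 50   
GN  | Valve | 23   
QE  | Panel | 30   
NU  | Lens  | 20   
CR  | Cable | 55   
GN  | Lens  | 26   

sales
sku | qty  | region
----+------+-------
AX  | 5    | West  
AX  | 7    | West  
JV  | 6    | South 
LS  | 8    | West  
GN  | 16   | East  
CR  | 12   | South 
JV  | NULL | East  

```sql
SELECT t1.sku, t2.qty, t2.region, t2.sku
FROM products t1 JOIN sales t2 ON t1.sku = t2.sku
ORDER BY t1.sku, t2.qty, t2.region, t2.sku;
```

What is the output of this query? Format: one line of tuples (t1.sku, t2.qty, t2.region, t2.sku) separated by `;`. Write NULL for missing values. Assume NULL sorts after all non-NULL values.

(CR, 12, South, CR); (GN, 16, East, GN); (GN, 16, East, GN); (GN, 16, East, GN); (JV, 6, South, JV); (JV, NULL, East, JV)

INNER JOIN keeps only pairs where the ON condition holds.
Matching on t1.sku = t2.sku.
- t1 (sku=JV) pairs with 2 row(s) of t2.
- t1 (sku=BQ) has no partner → excluded.
- t1 (sku=GN) pairs with 1 row(s) of t2.
- t1 (sku=BQ) has no partner → excluded.
- t1 (sku=GN) pairs with 1 row(s) of t2.
- t1 (sku=QE) has no partner → excluded.
- t1 (sku=NU) has no partner → excluded.
- t1 (sku=CR) pairs with 1 row(s) of t2.
- t1 (sku=GN) pairs with 1 row(s) of t2.
After projecting and ordering:
t1.sku | t2.qty | t2.region | t2.sku
CR | 12 | South | CR
GN | 16 | East | GN
GN | 16 | East | GN
GN | 16 | East | GN
JV | 6 | South | JV
JV | NULL | East | JV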